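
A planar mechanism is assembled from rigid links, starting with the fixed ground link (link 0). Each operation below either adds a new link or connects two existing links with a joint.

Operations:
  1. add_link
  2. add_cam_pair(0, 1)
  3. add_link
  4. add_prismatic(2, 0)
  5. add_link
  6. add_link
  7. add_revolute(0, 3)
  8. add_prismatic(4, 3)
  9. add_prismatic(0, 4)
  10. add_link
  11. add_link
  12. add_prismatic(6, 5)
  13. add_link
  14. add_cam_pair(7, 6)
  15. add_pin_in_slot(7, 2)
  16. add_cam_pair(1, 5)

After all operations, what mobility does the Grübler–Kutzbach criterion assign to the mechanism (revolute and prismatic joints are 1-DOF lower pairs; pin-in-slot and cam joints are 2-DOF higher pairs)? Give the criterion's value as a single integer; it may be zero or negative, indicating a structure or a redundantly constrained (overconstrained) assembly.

L=1 J1=0 J2=0
add link → L=2 J1=0 J2=0
C@0,1 dof=2 J2 → L=2 J1=0 J2=1
add link → L=3 J1=0 J2=1
P@2,0 dof=1 J1 → L=3 J1=1 J2=1
add link → L=4 J1=1 J2=1
add link → L=5 J1=1 J2=1
R@0,3 dof=1 J1 → L=5 J1=2 J2=1
P@4,3 dof=1 J1 → L=5 J1=3 J2=1
P@0,4 dof=1 J1 → L=5 J1=4 J2=1
add link → L=6 J1=4 J2=1
add link → L=7 J1=4 J2=1
P@6,5 dof=1 J1 → L=7 J1=5 J2=1
add link → L=8 J1=5 J2=1
C@7,6 dof=2 J2 → L=8 J1=5 J2=2
PS@7,2 dof=2 J2 → L=8 J1=5 J2=3
C@1,5 dof=2 J2 → L=8 J1=5 J2=4
M=3(L−1)−2J1−J2=3·7−2·5−4=7

M = 7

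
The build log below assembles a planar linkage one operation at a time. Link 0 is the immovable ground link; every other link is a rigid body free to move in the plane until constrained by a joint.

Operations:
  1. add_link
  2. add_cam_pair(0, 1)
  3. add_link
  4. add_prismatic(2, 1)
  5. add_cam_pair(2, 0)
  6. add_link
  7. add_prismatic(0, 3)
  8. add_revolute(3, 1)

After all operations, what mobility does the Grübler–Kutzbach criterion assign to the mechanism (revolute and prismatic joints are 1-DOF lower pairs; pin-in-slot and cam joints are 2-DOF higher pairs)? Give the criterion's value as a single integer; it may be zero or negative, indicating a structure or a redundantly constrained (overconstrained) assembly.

M = 1

L=1 J1=0 J2=0
add link → L=2 J1=0 J2=0
C@0,1 dof=2 J2 → L=2 J1=0 J2=1
add link → L=3 J1=0 J2=1
P@2,1 dof=1 J1 → L=3 J1=1 J2=1
C@2,0 dof=2 J2 → L=3 J1=1 J2=2
add link → L=4 J1=1 J2=2
P@0,3 dof=1 J1 → L=4 J1=2 J2=2
R@3,1 dof=1 J1 → L=4 J1=3 J2=2
M=3(L−1)−2J1−J2=3·3−2·3−2=1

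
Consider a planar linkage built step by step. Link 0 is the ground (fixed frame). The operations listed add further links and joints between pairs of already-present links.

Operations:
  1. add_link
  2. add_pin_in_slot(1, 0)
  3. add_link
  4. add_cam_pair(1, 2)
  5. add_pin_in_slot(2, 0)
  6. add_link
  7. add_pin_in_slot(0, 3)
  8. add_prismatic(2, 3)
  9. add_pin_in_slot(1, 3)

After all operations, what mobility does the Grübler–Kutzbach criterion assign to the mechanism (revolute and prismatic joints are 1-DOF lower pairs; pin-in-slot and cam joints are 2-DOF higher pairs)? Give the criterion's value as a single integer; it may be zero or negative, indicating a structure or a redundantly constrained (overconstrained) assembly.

M = 2

L=1 J1=0 J2=0
add link → L=2 J1=0 J2=0
PS@1,0 dof=2 J2 → L=2 J1=0 J2=1
add link → L=3 J1=0 J2=1
C@1,2 dof=2 J2 → L=3 J1=0 J2=2
PS@2,0 dof=2 J2 → L=3 J1=0 J2=3
add link → L=4 J1=0 J2=3
PS@0,3 dof=2 J2 → L=4 J1=0 J2=4
P@2,3 dof=1 J1 → L=4 J1=1 J2=4
PS@1,3 dof=2 J2 → L=4 J1=1 J2=5
M=3(L−1)−2J1−J2=3·3−2·1−5=2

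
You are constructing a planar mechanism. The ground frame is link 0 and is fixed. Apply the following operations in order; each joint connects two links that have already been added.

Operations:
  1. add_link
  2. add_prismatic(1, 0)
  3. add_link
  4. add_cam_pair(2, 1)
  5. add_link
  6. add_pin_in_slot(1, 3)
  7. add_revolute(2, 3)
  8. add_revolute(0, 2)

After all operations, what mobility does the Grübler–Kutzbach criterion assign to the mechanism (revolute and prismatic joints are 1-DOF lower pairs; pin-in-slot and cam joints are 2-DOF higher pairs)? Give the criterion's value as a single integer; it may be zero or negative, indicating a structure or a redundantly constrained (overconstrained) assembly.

(L,J1,J2)=(1,0,0); link0 fixed
link1: (2,0,0)
P 1-0 [J1]: (2,1,0)
link2: (3,1,0)
C 2-1 [J2]: (3,1,1)
link3: (4,1,1)
PS 1-3 [J2]: (4,1,2)
R 2-3 [J1]: (4,2,2)
R 0-2 [J1]: (4,3,2)
Grübler: 3·3 − 2·3 − 2 = 1

M = 1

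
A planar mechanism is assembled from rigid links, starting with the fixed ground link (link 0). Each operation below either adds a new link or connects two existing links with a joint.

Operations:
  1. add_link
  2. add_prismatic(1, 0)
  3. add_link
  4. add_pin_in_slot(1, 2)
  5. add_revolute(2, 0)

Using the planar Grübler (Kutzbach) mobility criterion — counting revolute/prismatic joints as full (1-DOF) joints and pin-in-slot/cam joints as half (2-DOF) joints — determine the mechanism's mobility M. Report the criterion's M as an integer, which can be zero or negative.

M = 1

[1;0;0] (link 0 is ground)
L+ [2;0;0]
P(1,0)∈J1 [2;1;0]
L+ [3;1;0]
PS(1,2)∈J2 [3;1;1]
R(2,0)∈J1 [3;2;1]
mobility = 6 − 4 − 1 = 1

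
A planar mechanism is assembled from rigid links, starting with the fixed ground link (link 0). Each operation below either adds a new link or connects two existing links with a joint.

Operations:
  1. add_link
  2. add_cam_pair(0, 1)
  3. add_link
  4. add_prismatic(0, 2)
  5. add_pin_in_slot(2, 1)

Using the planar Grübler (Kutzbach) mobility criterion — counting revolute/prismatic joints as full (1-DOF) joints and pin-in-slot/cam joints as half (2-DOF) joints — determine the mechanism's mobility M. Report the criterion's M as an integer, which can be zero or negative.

[1;0;0] (link 0 is ground)
L+ [2;0;0]
C(0,1)∈J2 [2;0;1]
L+ [3;0;1]
P(0,2)∈J1 [3;1;1]
PS(2,1)∈J2 [3;1;2]
mobility = 6 − 2 − 2 = 2

M = 2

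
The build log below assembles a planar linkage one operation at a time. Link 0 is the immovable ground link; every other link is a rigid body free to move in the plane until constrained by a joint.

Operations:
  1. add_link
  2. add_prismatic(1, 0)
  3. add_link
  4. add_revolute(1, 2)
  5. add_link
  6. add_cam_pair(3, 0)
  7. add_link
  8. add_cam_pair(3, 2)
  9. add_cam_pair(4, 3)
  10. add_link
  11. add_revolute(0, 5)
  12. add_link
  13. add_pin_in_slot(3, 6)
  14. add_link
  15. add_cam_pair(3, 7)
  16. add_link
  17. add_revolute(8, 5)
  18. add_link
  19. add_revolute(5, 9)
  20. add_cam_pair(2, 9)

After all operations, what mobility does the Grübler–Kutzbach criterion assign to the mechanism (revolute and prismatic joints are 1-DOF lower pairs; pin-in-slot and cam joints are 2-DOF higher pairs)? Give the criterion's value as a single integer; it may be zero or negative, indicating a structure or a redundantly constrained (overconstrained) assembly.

M = 11

ground; <1,0,0>
#1 <2,0,0>
P:1↔0 J1 <2,1,0>
#2 <3,1,0>
R:1↔2 J1 <3,2,0>
#3 <4,2,0>
C:3↔0 J2 <4,2,1>
#4 <5,2,1>
C:3↔2 J2 <5,2,2>
C:4↔3 J2 <5,2,3>
#5 <6,2,3>
R:0↔5 J1 <6,3,3>
#6 <7,3,3>
PS:3↔6 J2 <7,3,4>
#7 <8,3,4>
C:3↔7 J2 <8,3,5>
#8 <9,3,5>
R:8↔5 J1 <9,4,5>
#9 <10,4,5>
R:5↔9 J1 <10,5,5>
C:2↔9 J2 <10,5,6>
3×9 − 2×5 − 1×6 = 11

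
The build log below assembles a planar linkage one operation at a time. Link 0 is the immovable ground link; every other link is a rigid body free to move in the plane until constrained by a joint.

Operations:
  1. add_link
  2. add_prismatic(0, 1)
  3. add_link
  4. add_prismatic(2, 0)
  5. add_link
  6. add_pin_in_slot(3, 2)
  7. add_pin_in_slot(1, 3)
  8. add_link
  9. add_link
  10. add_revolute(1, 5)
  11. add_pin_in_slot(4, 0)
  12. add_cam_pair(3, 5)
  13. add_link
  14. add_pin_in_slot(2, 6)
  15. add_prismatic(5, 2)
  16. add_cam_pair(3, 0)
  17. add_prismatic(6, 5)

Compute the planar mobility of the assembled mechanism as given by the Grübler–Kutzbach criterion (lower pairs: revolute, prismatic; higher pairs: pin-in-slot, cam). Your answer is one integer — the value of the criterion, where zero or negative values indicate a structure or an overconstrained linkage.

link 0 = ground. State L|J1|J2 = 1|0|0
+link1  2|0|0
P(0,1) f=1→J1  2|1|0
+link2  3|1|0
P(2,0) f=1→J1  3|2|0
+link3  4|2|0
PS(3,2) f=2→J2  4|2|1
PS(1,3) f=2→J2  4|2|2
+link4  5|2|2
+link5  6|2|2
R(1,5) f=1→J1  6|3|2
PS(4,0) f=2→J2  6|3|3
C(3,5) f=2→J2  6|3|4
+link6  7|3|4
PS(2,6) f=2→J2  7|3|5
P(5,2) f=1→J1  7|4|5
C(3,0) f=2→J2  7|4|6
P(6,5) f=1→J1  7|5|6
M = 3(7−1)−2·5−6 = 18−10−6 = 2

M = 2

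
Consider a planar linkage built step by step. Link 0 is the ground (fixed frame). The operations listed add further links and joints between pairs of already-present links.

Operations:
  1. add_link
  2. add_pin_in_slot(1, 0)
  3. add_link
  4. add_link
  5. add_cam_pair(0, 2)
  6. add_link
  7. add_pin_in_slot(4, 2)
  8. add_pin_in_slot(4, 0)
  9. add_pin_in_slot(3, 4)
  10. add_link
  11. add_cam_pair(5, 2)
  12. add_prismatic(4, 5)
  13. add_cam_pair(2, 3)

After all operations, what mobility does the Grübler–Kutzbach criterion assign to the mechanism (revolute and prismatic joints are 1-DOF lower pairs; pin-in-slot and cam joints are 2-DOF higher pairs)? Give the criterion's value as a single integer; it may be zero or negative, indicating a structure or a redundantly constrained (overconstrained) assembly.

link 0 = ground. State L|J1|J2 = 1|0|0
+link1  2|0|0
PS(1,0) f=2→J2  2|0|1
+link2  3|0|1
+link3  4|0|1
C(0,2) f=2→J2  4|0|2
+link4  5|0|2
PS(4,2) f=2→J2  5|0|3
PS(4,0) f=2→J2  5|0|4
PS(3,4) f=2→J2  5|0|5
+link5  6|0|5
C(5,2) f=2→J2  6|0|6
P(4,5) f=1→J1  6|1|6
C(2,3) f=2→J2  6|1|7
M = 3(6−1)−2·1−7 = 15−2−7 = 6

M = 6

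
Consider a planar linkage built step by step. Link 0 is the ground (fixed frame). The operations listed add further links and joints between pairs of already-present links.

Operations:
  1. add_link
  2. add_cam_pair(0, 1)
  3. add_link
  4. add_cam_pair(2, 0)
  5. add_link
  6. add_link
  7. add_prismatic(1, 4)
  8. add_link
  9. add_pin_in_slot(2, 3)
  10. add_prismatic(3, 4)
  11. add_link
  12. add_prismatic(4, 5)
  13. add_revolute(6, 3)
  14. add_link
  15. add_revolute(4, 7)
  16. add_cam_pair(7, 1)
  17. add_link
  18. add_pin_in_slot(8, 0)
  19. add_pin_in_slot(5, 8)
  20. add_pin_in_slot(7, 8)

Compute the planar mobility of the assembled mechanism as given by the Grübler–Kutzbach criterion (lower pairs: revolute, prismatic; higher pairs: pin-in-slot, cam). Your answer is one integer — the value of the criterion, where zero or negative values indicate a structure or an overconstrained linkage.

M = 7

L=1 J1=0 J2=0
add link → L=2 J1=0 J2=0
C@0,1 dof=2 J2 → L=2 J1=0 J2=1
add link → L=3 J1=0 J2=1
C@2,0 dof=2 J2 → L=3 J1=0 J2=2
add link → L=4 J1=0 J2=2
add link → L=5 J1=0 J2=2
P@1,4 dof=1 J1 → L=5 J1=1 J2=2
add link → L=6 J1=1 J2=2
PS@2,3 dof=2 J2 → L=6 J1=1 J2=3
P@3,4 dof=1 J1 → L=6 J1=2 J2=3
add link → L=7 J1=2 J2=3
P@4,5 dof=1 J1 → L=7 J1=3 J2=3
R@6,3 dof=1 J1 → L=7 J1=4 J2=3
add link → L=8 J1=4 J2=3
R@4,7 dof=1 J1 → L=8 J1=5 J2=3
C@7,1 dof=2 J2 → L=8 J1=5 J2=4
add link → L=9 J1=5 J2=4
PS@8,0 dof=2 J2 → L=9 J1=5 J2=5
PS@5,8 dof=2 J2 → L=9 J1=5 J2=6
PS@7,8 dof=2 J2 → L=9 J1=5 J2=7
M=3(L−1)−2J1−J2=3·8−2·5−7=7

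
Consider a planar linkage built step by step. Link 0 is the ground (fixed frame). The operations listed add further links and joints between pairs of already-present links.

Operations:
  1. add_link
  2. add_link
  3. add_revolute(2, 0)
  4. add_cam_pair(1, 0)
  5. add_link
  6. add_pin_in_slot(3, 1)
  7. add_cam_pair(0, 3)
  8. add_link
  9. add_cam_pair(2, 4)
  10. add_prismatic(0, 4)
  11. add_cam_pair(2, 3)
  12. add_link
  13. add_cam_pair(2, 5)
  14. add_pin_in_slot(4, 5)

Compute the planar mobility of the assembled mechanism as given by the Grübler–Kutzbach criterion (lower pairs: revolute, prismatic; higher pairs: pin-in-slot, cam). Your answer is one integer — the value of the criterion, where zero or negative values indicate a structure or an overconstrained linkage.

L=1 J1=0 J2=0
add link → L=2 J1=0 J2=0
add link → L=3 J1=0 J2=0
R@2,0 dof=1 J1 → L=3 J1=1 J2=0
C@1,0 dof=2 J2 → L=3 J1=1 J2=1
add link → L=4 J1=1 J2=1
PS@3,1 dof=2 J2 → L=4 J1=1 J2=2
C@0,3 dof=2 J2 → L=4 J1=1 J2=3
add link → L=5 J1=1 J2=3
C@2,4 dof=2 J2 → L=5 J1=1 J2=4
P@0,4 dof=1 J1 → L=5 J1=2 J2=4
C@2,3 dof=2 J2 → L=5 J1=2 J2=5
add link → L=6 J1=2 J2=5
C@2,5 dof=2 J2 → L=6 J1=2 J2=6
PS@4,5 dof=2 J2 → L=6 J1=2 J2=7
M=3(L−1)−2J1−J2=3·5−2·2−7=4

M = 4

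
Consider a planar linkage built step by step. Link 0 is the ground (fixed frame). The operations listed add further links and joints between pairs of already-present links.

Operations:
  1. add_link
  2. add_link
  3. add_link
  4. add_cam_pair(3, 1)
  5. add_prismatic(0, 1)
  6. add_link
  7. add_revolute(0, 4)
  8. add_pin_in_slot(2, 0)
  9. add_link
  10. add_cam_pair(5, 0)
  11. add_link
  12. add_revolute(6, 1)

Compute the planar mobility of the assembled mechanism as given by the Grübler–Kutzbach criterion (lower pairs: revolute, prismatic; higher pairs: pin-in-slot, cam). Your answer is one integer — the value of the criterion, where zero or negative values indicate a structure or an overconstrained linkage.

M = 9

[1;0;0] (link 0 is ground)
L+ [2;0;0]
L+ [3;0;0]
L+ [4;0;0]
C(3,1)∈J2 [4;0;1]
P(0,1)∈J1 [4;1;1]
L+ [5;1;1]
R(0,4)∈J1 [5;2;1]
PS(2,0)∈J2 [5;2;2]
L+ [6;2;2]
C(5,0)∈J2 [6;2;3]
L+ [7;2;3]
R(6,1)∈J1 [7;3;3]
mobility = 18 − 6 − 3 = 9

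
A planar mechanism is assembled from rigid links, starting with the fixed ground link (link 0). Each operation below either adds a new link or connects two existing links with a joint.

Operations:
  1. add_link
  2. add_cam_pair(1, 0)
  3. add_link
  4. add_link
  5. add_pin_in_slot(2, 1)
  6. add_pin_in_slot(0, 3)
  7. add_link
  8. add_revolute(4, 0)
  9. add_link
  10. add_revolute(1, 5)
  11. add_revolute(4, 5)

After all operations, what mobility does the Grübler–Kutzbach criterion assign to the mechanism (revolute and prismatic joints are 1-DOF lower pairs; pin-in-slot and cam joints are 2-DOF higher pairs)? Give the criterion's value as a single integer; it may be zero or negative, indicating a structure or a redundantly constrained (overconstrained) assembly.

ground; <1,0,0>
#1 <2,0,0>
C:1↔0 J2 <2,0,1>
#2 <3,0,1>
#3 <4,0,1>
PS:2↔1 J2 <4,0,2>
PS:0↔3 J2 <4,0,3>
#4 <5,0,3>
R:4↔0 J1 <5,1,3>
#5 <6,1,3>
R:1↔5 J1 <6,2,3>
R:4↔5 J1 <6,3,3>
3×5 − 2×3 − 1×3 = 6

M = 6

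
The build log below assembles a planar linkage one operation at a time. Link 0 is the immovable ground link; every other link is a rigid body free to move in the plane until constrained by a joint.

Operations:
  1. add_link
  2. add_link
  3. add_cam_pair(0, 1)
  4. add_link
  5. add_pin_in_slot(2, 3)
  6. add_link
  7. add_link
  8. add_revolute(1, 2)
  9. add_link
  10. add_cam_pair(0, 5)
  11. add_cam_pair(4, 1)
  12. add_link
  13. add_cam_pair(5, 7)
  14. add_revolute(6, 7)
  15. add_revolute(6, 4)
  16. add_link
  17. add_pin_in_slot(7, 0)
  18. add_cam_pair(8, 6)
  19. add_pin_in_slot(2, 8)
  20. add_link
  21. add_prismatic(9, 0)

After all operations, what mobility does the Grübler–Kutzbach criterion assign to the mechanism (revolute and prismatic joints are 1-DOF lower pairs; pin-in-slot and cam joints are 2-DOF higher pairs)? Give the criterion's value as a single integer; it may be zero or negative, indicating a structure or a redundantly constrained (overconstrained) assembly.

L=1 J1=0 J2=0
add link → L=2 J1=0 J2=0
add link → L=3 J1=0 J2=0
C@0,1 dof=2 J2 → L=3 J1=0 J2=1
add link → L=4 J1=0 J2=1
PS@2,3 dof=2 J2 → L=4 J1=0 J2=2
add link → L=5 J1=0 J2=2
add link → L=6 J1=0 J2=2
R@1,2 dof=1 J1 → L=6 J1=1 J2=2
add link → L=7 J1=1 J2=2
C@0,5 dof=2 J2 → L=7 J1=1 J2=3
C@4,1 dof=2 J2 → L=7 J1=1 J2=4
add link → L=8 J1=1 J2=4
C@5,7 dof=2 J2 → L=8 J1=1 J2=5
R@6,7 dof=1 J1 → L=8 J1=2 J2=5
R@6,4 dof=1 J1 → L=8 J1=3 J2=5
add link → L=9 J1=3 J2=5
PS@7,0 dof=2 J2 → L=9 J1=3 J2=6
C@8,6 dof=2 J2 → L=9 J1=3 J2=7
PS@2,8 dof=2 J2 → L=9 J1=3 J2=8
add link → L=10 J1=3 J2=8
P@9,0 dof=1 J1 → L=10 J1=4 J2=8
M=3(L−1)−2J1−J2=3·9−2·4−8=11

M = 11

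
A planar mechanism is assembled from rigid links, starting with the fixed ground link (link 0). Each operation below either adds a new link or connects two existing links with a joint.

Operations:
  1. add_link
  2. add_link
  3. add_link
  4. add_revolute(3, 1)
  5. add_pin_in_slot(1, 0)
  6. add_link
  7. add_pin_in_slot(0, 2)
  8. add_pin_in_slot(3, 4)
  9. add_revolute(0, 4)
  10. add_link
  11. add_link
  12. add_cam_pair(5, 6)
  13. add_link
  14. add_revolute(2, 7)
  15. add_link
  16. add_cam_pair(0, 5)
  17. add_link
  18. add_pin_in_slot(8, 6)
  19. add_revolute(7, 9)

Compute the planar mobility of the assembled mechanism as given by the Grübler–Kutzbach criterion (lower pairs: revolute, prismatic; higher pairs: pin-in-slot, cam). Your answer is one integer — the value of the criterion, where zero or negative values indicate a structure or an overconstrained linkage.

link 0 = ground. State L|J1|J2 = 1|0|0
+link1  2|0|0
+link2  3|0|0
+link3  4|0|0
R(3,1) f=1→J1  4|1|0
PS(1,0) f=2→J2  4|1|1
+link4  5|1|1
PS(0,2) f=2→J2  5|1|2
PS(3,4) f=2→J2  5|1|3
R(0,4) f=1→J1  5|2|3
+link5  6|2|3
+link6  7|2|3
C(5,6) f=2→J2  7|2|4
+link7  8|2|4
R(2,7) f=1→J1  8|3|4
+link8  9|3|4
C(0,5) f=2→J2  9|3|5
+link9  10|3|5
PS(8,6) f=2→J2  10|3|6
R(7,9) f=1→J1  10|4|6
M = 3(10−1)−2·4−6 = 27−8−6 = 13

M = 13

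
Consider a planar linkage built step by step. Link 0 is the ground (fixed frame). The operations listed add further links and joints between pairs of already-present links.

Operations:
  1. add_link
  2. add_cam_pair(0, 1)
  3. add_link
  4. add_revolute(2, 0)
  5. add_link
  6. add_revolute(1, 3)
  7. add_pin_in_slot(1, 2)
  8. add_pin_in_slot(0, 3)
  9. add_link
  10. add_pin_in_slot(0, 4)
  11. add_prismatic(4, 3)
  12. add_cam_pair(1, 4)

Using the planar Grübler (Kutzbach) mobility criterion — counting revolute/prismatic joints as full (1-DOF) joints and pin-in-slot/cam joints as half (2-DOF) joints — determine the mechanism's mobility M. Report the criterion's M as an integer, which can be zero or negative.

M = 1

link 0 = ground. State L|J1|J2 = 1|0|0
+link1  2|0|0
C(0,1) f=2→J2  2|0|1
+link2  3|0|1
R(2,0) f=1→J1  3|1|1
+link3  4|1|1
R(1,3) f=1→J1  4|2|1
PS(1,2) f=2→J2  4|2|2
PS(0,3) f=2→J2  4|2|3
+link4  5|2|3
PS(0,4) f=2→J2  5|2|4
P(4,3) f=1→J1  5|3|4
C(1,4) f=2→J2  5|3|5
M = 3(5−1)−2·3−5 = 12−6−5 = 1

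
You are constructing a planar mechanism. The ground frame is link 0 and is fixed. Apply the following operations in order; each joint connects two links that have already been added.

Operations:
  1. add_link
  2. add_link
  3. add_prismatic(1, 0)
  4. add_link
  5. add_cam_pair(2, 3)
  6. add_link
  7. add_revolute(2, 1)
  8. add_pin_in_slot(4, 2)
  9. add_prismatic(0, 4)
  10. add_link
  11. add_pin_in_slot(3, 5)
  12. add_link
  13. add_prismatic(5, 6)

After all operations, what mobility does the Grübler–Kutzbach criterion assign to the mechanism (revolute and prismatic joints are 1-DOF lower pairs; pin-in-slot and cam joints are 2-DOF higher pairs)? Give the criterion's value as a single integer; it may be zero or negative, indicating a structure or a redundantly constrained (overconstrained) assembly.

(L,J1,J2)=(1,0,0); link0 fixed
link1: (2,0,0)
link2: (3,0,0)
P 1-0 [J1]: (3,1,0)
link3: (4,1,0)
C 2-3 [J2]: (4,1,1)
link4: (5,1,1)
R 2-1 [J1]: (5,2,1)
PS 4-2 [J2]: (5,2,2)
P 0-4 [J1]: (5,3,2)
link5: (6,3,2)
PS 3-5 [J2]: (6,3,3)
link6: (7,3,3)
P 5-6 [J1]: (7,4,3)
Grübler: 3·6 − 2·4 − 3 = 7

M = 7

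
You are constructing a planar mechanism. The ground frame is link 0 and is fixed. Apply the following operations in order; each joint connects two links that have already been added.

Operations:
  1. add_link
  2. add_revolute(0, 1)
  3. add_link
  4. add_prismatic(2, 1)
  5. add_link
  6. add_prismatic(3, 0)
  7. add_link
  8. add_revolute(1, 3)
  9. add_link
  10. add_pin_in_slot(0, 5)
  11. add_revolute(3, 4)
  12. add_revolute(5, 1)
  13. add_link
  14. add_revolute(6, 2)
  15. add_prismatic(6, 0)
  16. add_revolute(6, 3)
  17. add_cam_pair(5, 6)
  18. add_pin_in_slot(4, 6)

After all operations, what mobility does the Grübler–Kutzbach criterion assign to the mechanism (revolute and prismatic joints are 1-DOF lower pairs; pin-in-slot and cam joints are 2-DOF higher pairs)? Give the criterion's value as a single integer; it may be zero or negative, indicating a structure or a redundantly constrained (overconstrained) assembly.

link 0 = ground. State L|J1|J2 = 1|0|0
+link1  2|0|0
R(0,1) f=1→J1  2|1|0
+link2  3|1|0
P(2,1) f=1→J1  3|2|0
+link3  4|2|0
P(3,0) f=1→J1  4|3|0
+link4  5|3|0
R(1,3) f=1→J1  5|4|0
+link5  6|4|0
PS(0,5) f=2→J2  6|4|1
R(3,4) f=1→J1  6|5|1
R(5,1) f=1→J1  6|6|1
+link6  7|6|1
R(6,2) f=1→J1  7|7|1
P(6,0) f=1→J1  7|8|1
R(6,3) f=1→J1  7|9|1
C(5,6) f=2→J2  7|9|2
PS(4,6) f=2→J2  7|9|3
M = 3(7−1)−2·9−3 = 18−18−3 = -3

M = -3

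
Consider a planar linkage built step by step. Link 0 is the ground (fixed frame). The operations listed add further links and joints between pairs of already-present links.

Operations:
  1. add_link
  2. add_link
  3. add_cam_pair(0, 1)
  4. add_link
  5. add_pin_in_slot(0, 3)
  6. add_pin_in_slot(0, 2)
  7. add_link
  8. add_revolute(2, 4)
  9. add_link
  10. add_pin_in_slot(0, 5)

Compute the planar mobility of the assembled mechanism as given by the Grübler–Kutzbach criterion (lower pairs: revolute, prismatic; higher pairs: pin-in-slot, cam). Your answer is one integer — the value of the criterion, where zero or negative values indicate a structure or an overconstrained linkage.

(L,J1,J2)=(1,0,0); link0 fixed
link1: (2,0,0)
link2: (3,0,0)
C 0-1 [J2]: (3,0,1)
link3: (4,0,1)
PS 0-3 [J2]: (4,0,2)
PS 0-2 [J2]: (4,0,3)
link4: (5,0,3)
R 2-4 [J1]: (5,1,3)
link5: (6,1,3)
PS 0-5 [J2]: (6,1,4)
Grübler: 3·5 − 2·1 − 4 = 9

M = 9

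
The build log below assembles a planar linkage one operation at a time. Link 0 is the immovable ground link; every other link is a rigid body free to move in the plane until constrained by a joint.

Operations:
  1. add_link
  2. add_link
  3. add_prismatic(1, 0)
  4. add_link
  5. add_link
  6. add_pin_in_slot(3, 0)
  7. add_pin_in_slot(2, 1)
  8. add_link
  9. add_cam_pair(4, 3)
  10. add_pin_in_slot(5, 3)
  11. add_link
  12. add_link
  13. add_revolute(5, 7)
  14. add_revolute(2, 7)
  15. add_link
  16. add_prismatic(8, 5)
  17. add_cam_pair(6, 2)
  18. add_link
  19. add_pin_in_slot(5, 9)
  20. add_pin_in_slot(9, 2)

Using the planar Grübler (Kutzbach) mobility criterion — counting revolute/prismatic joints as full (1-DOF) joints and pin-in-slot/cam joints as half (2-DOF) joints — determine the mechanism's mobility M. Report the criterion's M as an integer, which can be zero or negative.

[1;0;0] (link 0 is ground)
L+ [2;0;0]
L+ [3;0;0]
P(1,0)∈J1 [3;1;0]
L+ [4;1;0]
L+ [5;1;0]
PS(3,0)∈J2 [5;1;1]
PS(2,1)∈J2 [5;1;2]
L+ [6;1;2]
C(4,3)∈J2 [6;1;3]
PS(5,3)∈J2 [6;1;4]
L+ [7;1;4]
L+ [8;1;4]
R(5,7)∈J1 [8;2;4]
R(2,7)∈J1 [8;3;4]
L+ [9;3;4]
P(8,5)∈J1 [9;4;4]
C(6,2)∈J2 [9;4;5]
L+ [10;4;5]
PS(5,9)∈J2 [10;4;6]
PS(9,2)∈J2 [10;4;7]
mobility = 27 − 8 − 7 = 12

M = 12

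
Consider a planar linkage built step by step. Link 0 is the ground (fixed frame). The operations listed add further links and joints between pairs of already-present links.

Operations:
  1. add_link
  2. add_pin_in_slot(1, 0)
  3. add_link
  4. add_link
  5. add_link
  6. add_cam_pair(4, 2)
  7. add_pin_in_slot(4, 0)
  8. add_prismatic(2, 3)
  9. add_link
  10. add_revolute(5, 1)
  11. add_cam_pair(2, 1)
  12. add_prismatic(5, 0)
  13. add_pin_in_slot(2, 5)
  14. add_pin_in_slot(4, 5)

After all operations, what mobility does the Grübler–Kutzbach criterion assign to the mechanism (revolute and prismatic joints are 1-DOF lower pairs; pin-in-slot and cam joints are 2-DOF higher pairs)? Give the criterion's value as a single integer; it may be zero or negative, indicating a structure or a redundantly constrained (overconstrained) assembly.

M = 3

L=1 J1=0 J2=0
add link → L=2 J1=0 J2=0
PS@1,0 dof=2 J2 → L=2 J1=0 J2=1
add link → L=3 J1=0 J2=1
add link → L=4 J1=0 J2=1
add link → L=5 J1=0 J2=1
C@4,2 dof=2 J2 → L=5 J1=0 J2=2
PS@4,0 dof=2 J2 → L=5 J1=0 J2=3
P@2,3 dof=1 J1 → L=5 J1=1 J2=3
add link → L=6 J1=1 J2=3
R@5,1 dof=1 J1 → L=6 J1=2 J2=3
C@2,1 dof=2 J2 → L=6 J1=2 J2=4
P@5,0 dof=1 J1 → L=6 J1=3 J2=4
PS@2,5 dof=2 J2 → L=6 J1=3 J2=5
PS@4,5 dof=2 J2 → L=6 J1=3 J2=6
M=3(L−1)−2J1−J2=3·5−2·3−6=3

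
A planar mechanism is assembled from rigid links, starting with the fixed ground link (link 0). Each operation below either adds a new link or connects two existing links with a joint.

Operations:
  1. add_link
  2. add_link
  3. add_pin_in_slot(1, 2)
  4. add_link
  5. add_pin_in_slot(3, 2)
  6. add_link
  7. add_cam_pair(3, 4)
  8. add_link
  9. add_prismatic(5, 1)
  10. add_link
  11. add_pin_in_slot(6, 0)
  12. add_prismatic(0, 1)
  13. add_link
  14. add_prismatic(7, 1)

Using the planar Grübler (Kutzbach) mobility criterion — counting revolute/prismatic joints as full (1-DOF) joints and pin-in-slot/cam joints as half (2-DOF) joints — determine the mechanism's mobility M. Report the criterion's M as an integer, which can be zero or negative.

M = 11

link 0 = ground. State L|J1|J2 = 1|0|0
+link1  2|0|0
+link2  3|0|0
PS(1,2) f=2→J2  3|0|1
+link3  4|0|1
PS(3,2) f=2→J2  4|0|2
+link4  5|0|2
C(3,4) f=2→J2  5|0|3
+link5  6|0|3
P(5,1) f=1→J1  6|1|3
+link6  7|1|3
PS(6,0) f=2→J2  7|1|4
P(0,1) f=1→J1  7|2|4
+link7  8|2|4
P(7,1) f=1→J1  8|3|4
M = 3(8−1)−2·3−4 = 21−6−4 = 11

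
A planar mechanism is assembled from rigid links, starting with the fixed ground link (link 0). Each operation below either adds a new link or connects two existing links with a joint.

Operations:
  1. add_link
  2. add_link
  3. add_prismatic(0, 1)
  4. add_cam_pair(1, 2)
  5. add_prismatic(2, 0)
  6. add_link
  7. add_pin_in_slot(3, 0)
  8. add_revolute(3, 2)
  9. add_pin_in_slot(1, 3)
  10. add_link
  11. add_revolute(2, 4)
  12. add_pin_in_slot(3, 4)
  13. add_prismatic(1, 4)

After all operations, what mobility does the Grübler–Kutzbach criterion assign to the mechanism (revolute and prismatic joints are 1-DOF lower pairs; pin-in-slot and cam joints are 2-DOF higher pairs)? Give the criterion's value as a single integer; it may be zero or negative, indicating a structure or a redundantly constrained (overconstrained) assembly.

M = -2

L=1 J1=0 J2=0
add link → L=2 J1=0 J2=0
add link → L=3 J1=0 J2=0
P@0,1 dof=1 J1 → L=3 J1=1 J2=0
C@1,2 dof=2 J2 → L=3 J1=1 J2=1
P@2,0 dof=1 J1 → L=3 J1=2 J2=1
add link → L=4 J1=2 J2=1
PS@3,0 dof=2 J2 → L=4 J1=2 J2=2
R@3,2 dof=1 J1 → L=4 J1=3 J2=2
PS@1,3 dof=2 J2 → L=4 J1=3 J2=3
add link → L=5 J1=3 J2=3
R@2,4 dof=1 J1 → L=5 J1=4 J2=3
PS@3,4 dof=2 J2 → L=5 J1=4 J2=4
P@1,4 dof=1 J1 → L=5 J1=5 J2=4
M=3(L−1)−2J1−J2=3·4−2·5−4=-2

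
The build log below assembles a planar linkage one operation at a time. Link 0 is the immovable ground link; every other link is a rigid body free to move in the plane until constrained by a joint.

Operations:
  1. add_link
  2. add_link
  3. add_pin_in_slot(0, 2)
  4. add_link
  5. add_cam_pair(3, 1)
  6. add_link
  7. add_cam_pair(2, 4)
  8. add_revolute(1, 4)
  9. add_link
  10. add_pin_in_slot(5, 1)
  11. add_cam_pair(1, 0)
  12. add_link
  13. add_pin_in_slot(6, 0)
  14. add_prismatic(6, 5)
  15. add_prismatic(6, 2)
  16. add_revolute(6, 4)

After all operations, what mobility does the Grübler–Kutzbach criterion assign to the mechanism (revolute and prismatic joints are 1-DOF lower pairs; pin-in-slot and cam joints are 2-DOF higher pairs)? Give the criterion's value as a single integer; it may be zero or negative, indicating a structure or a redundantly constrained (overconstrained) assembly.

ground; <1,0,0>
#1 <2,0,0>
#2 <3,0,0>
PS:0↔2 J2 <3,0,1>
#3 <4,0,1>
C:3↔1 J2 <4,0,2>
#4 <5,0,2>
C:2↔4 J2 <5,0,3>
R:1↔4 J1 <5,1,3>
#5 <6,1,3>
PS:5↔1 J2 <6,1,4>
C:1↔0 J2 <6,1,5>
#6 <7,1,5>
PS:6↔0 J2 <7,1,6>
P:6↔5 J1 <7,2,6>
P:6↔2 J1 <7,3,6>
R:6↔4 J1 <7,4,6>
3×6 − 2×4 − 1×6 = 4

M = 4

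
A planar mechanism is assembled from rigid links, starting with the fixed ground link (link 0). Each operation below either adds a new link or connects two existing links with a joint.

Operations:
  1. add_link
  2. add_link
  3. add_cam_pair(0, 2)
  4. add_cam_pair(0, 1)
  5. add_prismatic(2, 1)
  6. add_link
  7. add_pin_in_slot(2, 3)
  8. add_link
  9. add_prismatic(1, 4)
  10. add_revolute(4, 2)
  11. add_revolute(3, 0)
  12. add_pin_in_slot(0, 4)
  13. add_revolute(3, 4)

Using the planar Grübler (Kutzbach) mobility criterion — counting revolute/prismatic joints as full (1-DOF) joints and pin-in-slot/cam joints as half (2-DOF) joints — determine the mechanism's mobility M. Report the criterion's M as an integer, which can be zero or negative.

[1;0;0] (link 0 is ground)
L+ [2;0;0]
L+ [3;0;0]
C(0,2)∈J2 [3;0;1]
C(0,1)∈J2 [3;0;2]
P(2,1)∈J1 [3;1;2]
L+ [4;1;2]
PS(2,3)∈J2 [4;1;3]
L+ [5;1;3]
P(1,4)∈J1 [5;2;3]
R(4,2)∈J1 [5;3;3]
R(3,0)∈J1 [5;4;3]
PS(0,4)∈J2 [5;4;4]
R(3,4)∈J1 [5;5;4]
mobility = 12 − 10 − 4 = -2

M = -2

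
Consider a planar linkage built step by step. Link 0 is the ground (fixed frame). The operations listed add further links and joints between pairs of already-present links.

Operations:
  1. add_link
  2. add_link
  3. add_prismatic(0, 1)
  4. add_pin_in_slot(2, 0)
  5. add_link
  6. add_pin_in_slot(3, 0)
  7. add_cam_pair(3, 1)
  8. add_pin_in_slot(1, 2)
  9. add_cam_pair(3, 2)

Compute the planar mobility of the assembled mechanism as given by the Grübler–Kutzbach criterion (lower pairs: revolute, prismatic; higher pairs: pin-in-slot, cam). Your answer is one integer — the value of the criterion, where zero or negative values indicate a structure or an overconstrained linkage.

link 0 = ground. State L|J1|J2 = 1|0|0
+link1  2|0|0
+link2  3|0|0
P(0,1) f=1→J1  3|1|0
PS(2,0) f=2→J2  3|1|1
+link3  4|1|1
PS(3,0) f=2→J2  4|1|2
C(3,1) f=2→J2  4|1|3
PS(1,2) f=2→J2  4|1|4
C(3,2) f=2→J2  4|1|5
M = 3(4−1)−2·1−5 = 9−2−5 = 2

M = 2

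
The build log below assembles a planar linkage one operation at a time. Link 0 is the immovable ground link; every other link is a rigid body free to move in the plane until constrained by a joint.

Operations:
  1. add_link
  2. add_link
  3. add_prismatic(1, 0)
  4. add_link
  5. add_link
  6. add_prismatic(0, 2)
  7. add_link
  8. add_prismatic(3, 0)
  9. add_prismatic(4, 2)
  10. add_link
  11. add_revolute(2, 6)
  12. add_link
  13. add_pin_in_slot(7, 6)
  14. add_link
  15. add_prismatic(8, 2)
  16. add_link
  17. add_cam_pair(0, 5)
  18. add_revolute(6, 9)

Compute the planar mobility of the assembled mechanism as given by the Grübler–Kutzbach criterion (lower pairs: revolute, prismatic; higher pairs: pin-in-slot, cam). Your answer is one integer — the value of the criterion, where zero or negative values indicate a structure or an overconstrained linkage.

M = 11

[1;0;0] (link 0 is ground)
L+ [2;0;0]
L+ [3;0;0]
P(1,0)∈J1 [3;1;0]
L+ [4;1;0]
L+ [5;1;0]
P(0,2)∈J1 [5;2;0]
L+ [6;2;0]
P(3,0)∈J1 [6;3;0]
P(4,2)∈J1 [6;4;0]
L+ [7;4;0]
R(2,6)∈J1 [7;5;0]
L+ [8;5;0]
PS(7,6)∈J2 [8;5;1]
L+ [9;5;1]
P(8,2)∈J1 [9;6;1]
L+ [10;6;1]
C(0,5)∈J2 [10;6;2]
R(6,9)∈J1 [10;7;2]
mobility = 27 − 14 − 2 = 11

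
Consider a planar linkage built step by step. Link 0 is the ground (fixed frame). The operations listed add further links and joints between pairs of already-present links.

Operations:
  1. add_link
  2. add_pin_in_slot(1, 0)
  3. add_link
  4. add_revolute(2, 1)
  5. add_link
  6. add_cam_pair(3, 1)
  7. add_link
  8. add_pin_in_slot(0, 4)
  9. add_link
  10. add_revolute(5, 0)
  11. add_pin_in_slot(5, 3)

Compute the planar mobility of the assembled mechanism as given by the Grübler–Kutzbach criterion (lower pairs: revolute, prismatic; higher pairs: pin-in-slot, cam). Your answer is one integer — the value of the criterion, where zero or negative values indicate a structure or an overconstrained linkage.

(L,J1,J2)=(1,0,0); link0 fixed
link1: (2,0,0)
PS 1-0 [J2]: (2,0,1)
link2: (3,0,1)
R 2-1 [J1]: (3,1,1)
link3: (4,1,1)
C 3-1 [J2]: (4,1,2)
link4: (5,1,2)
PS 0-4 [J2]: (5,1,3)
link5: (6,1,3)
R 5-0 [J1]: (6,2,3)
PS 5-3 [J2]: (6,2,4)
Grübler: 3·5 − 2·2 − 4 = 7

M = 7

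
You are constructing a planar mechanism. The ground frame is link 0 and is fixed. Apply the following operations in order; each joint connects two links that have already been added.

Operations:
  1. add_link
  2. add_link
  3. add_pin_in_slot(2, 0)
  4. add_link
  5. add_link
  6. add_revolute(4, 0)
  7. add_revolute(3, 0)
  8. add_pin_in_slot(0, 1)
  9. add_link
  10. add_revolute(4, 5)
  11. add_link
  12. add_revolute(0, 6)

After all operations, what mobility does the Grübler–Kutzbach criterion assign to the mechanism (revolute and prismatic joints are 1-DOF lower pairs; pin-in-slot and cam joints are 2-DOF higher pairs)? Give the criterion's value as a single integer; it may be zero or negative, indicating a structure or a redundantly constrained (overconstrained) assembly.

M = 8

ground; <1,0,0>
#1 <2,0,0>
#2 <3,0,0>
PS:2↔0 J2 <3,0,1>
#3 <4,0,1>
#4 <5,0,1>
R:4↔0 J1 <5,1,1>
R:3↔0 J1 <5,2,1>
PS:0↔1 J2 <5,2,2>
#5 <6,2,2>
R:4↔5 J1 <6,3,2>
#6 <7,3,2>
R:0↔6 J1 <7,4,2>
3×6 − 2×4 − 1×2 = 8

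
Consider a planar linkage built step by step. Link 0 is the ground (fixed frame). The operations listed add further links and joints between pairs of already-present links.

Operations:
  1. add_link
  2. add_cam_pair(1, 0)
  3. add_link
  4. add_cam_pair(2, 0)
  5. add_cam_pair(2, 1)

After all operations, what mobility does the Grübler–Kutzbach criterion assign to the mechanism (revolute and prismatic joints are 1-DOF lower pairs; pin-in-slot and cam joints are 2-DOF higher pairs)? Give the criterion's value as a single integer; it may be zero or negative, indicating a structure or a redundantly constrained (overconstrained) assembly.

M = 3

ground; <1,0,0>
#1 <2,0,0>
C:1↔0 J2 <2,0,1>
#2 <3,0,1>
C:2↔0 J2 <3,0,2>
C:2↔1 J2 <3,0,3>
3×2 − 2×0 − 1×3 = 3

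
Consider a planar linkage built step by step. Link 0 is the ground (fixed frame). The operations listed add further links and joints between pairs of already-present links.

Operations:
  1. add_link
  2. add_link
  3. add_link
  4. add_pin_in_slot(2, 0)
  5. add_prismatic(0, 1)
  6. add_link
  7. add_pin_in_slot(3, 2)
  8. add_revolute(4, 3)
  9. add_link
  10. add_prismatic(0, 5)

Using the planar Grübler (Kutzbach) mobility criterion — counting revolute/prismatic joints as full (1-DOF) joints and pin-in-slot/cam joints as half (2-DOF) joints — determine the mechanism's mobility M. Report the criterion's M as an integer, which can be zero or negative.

M = 7

ground; <1,0,0>
#1 <2,0,0>
#2 <3,0,0>
#3 <4,0,0>
PS:2↔0 J2 <4,0,1>
P:0↔1 J1 <4,1,1>
#4 <5,1,1>
PS:3↔2 J2 <5,1,2>
R:4↔3 J1 <5,2,2>
#5 <6,2,2>
P:0↔5 J1 <6,3,2>
3×5 − 2×3 − 1×2 = 7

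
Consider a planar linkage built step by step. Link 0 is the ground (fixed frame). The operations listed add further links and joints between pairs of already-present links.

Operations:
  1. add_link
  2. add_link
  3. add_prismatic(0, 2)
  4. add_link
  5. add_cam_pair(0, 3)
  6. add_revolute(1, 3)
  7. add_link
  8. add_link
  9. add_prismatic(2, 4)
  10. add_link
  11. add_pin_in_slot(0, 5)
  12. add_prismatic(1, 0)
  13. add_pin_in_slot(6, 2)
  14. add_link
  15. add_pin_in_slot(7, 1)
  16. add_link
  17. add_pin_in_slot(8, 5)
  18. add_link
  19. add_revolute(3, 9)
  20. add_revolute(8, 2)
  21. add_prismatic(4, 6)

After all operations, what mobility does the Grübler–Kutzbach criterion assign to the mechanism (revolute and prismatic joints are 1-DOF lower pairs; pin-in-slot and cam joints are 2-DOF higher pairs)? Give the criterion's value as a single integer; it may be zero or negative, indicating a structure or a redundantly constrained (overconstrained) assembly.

(L,J1,J2)=(1,0,0); link0 fixed
link1: (2,0,0)
link2: (3,0,0)
P 0-2 [J1]: (3,1,0)
link3: (4,1,0)
C 0-3 [J2]: (4,1,1)
R 1-3 [J1]: (4,2,1)
link4: (5,2,1)
link5: (6,2,1)
P 2-4 [J1]: (6,3,1)
link6: (7,3,1)
PS 0-5 [J2]: (7,3,2)
P 1-0 [J1]: (7,4,2)
PS 6-2 [J2]: (7,4,3)
link7: (8,4,3)
PS 7-1 [J2]: (8,4,4)
link8: (9,4,4)
PS 8-5 [J2]: (9,4,5)
link9: (10,4,5)
R 3-9 [J1]: (10,5,5)
R 8-2 [J1]: (10,6,5)
P 4-6 [J1]: (10,7,5)
Grübler: 3·9 − 2·7 − 5 = 8

M = 8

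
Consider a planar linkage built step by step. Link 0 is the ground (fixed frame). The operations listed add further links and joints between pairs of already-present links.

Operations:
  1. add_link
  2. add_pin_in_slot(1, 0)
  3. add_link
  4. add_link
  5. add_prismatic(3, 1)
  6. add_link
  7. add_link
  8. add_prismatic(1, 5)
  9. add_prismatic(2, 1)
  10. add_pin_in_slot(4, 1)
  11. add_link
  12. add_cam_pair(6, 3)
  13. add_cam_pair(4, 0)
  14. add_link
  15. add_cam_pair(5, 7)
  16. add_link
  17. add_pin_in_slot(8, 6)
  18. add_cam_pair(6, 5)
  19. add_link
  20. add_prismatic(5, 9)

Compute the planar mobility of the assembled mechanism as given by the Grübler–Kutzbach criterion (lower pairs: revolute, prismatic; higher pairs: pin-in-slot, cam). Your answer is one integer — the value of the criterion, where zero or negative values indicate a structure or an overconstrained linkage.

M = 12

[1;0;0] (link 0 is ground)
L+ [2;0;0]
PS(1,0)∈J2 [2;0;1]
L+ [3;0;1]
L+ [4;0;1]
P(3,1)∈J1 [4;1;1]
L+ [5;1;1]
L+ [6;1;1]
P(1,5)∈J1 [6;2;1]
P(2,1)∈J1 [6;3;1]
PS(4,1)∈J2 [6;3;2]
L+ [7;3;2]
C(6,3)∈J2 [7;3;3]
C(4,0)∈J2 [7;3;4]
L+ [8;3;4]
C(5,7)∈J2 [8;3;5]
L+ [9;3;5]
PS(8,6)∈J2 [9;3;6]
C(6,5)∈J2 [9;3;7]
L+ [10;3;7]
P(5,9)∈J1 [10;4;7]
mobility = 27 − 8 − 7 = 12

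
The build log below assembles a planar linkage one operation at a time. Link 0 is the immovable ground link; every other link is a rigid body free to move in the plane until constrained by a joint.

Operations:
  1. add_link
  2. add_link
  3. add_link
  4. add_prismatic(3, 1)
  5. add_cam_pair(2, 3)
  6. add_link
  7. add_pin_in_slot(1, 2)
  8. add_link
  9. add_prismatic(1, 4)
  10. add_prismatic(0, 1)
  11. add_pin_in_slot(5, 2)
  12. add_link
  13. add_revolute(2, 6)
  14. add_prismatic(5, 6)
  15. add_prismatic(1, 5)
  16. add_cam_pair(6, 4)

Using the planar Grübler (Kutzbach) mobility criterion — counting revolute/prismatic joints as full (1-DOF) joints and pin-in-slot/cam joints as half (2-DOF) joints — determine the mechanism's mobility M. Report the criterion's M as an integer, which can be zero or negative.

M = 2

L=1 J1=0 J2=0
add link → L=2 J1=0 J2=0
add link → L=3 J1=0 J2=0
add link → L=4 J1=0 J2=0
P@3,1 dof=1 J1 → L=4 J1=1 J2=0
C@2,3 dof=2 J2 → L=4 J1=1 J2=1
add link → L=5 J1=1 J2=1
PS@1,2 dof=2 J2 → L=5 J1=1 J2=2
add link → L=6 J1=1 J2=2
P@1,4 dof=1 J1 → L=6 J1=2 J2=2
P@0,1 dof=1 J1 → L=6 J1=3 J2=2
PS@5,2 dof=2 J2 → L=6 J1=3 J2=3
add link → L=7 J1=3 J2=3
R@2,6 dof=1 J1 → L=7 J1=4 J2=3
P@5,6 dof=1 J1 → L=7 J1=5 J2=3
P@1,5 dof=1 J1 → L=7 J1=6 J2=3
C@6,4 dof=2 J2 → L=7 J1=6 J2=4
M=3(L−1)−2J1−J2=3·6−2·6−4=2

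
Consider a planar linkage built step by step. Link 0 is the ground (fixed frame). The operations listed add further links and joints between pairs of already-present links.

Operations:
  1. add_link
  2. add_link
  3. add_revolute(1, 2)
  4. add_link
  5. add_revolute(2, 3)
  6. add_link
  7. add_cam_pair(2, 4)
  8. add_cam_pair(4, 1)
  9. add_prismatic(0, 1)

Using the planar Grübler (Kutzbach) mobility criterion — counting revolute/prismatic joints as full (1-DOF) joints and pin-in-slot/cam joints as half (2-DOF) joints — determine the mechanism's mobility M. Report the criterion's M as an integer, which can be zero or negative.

link 0 = ground. State L|J1|J2 = 1|0|0
+link1  2|0|0
+link2  3|0|0
R(1,2) f=1→J1  3|1|0
+link3  4|1|0
R(2,3) f=1→J1  4|2|0
+link4  5|2|0
C(2,4) f=2→J2  5|2|1
C(4,1) f=2→J2  5|2|2
P(0,1) f=1→J1  5|3|2
M = 3(5−1)−2·3−2 = 12−6−2 = 4

M = 4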